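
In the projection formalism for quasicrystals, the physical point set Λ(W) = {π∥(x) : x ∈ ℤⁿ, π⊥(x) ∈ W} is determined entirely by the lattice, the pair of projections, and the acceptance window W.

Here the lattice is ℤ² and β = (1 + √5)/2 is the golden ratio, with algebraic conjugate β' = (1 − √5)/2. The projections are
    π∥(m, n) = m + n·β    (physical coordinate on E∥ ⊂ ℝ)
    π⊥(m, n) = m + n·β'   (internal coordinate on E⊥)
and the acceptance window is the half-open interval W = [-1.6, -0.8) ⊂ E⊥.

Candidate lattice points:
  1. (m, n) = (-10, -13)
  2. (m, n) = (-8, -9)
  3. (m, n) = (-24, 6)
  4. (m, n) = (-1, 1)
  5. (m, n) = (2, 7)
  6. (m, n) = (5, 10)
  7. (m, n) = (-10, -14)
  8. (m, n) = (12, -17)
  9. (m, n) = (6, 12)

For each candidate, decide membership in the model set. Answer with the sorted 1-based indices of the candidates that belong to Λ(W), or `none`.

6, 7, 9

Compute β' = (1−√5)/2 = -0.6180, so π⊥(m,n) = m -0.6180·n.
#1 (-10,-13): internal coord -10 + (-13)·β' = -1.9656; -1.9656 ∉ [-1.6, -0.8) → out
#2 (-8,-9): internal coord -8 + (-9)·β' = -2.4377; -2.4377 ∉ [-1.6, -0.8) → out
#3 (-24,6): internal coord -24 + (6)·β' = -27.7082; -27.7082 ∉ [-1.6, -0.8) → out
#4 (-1,1): internal coord -1 + (1)·β' = -1.6180; -1.6180 ∉ [-1.6, -0.8) → out
#5 (2,7): internal coord 2 + (7)·β' = -2.3262; -2.3262 ∉ [-1.6, -0.8) → out
#6 (5,10): internal coord 5 + (10)·β' = -1.1803; -1.1803 ∈ [-1.6, -0.8) → IN Λ
#7 (-10,-14): internal coord -10 + (-14)·β' = -1.3475; -1.3475 ∈ [-1.6, -0.8) → IN Λ
#8 (12,-17): internal coord 12 + (-17)·β' = +22.5066; +22.5066 ∉ [-1.6, -0.8) → out
#9 (6,12): internal coord 6 + (12)·β' = -1.4164; -1.4164 ∈ [-1.6, -0.8) → IN Λ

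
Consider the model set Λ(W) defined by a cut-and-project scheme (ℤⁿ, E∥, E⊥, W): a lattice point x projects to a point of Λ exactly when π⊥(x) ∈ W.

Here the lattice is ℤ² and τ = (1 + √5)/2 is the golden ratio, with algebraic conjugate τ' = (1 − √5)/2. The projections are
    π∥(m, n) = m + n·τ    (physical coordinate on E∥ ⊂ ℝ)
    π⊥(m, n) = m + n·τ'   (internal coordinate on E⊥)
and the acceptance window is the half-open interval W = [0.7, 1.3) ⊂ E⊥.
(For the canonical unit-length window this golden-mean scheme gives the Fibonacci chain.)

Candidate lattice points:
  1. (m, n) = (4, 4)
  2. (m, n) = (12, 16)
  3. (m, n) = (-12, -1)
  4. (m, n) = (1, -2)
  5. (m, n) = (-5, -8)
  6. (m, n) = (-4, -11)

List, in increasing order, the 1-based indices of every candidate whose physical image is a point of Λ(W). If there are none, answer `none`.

none

Numerically τ ≈ 1.618034 and τ' = −1/τ ≈ -0.618034.
candidate 1: (m,n)=(4,4) → π∥ = 4+4·τ ≈ 10.472136, π⊥ = 4+4·τ' ≈ 1.527864 ∉ [0.7, 1.3) ⇒ out
candidate 2: (m,n)=(12,16) → π∥ = 12+16·τ ≈ 37.888544, π⊥ = 12+16·τ' ≈ 2.111456 ∉ [0.7, 1.3) ⇒ out
candidate 3: (m,n)=(-12,-1) → π∥ = -12-1·τ ≈ -13.618034, π⊥ = -12-1·τ' ≈ -11.381966 ∉ [0.7, 1.3) ⇒ out
candidate 4: (m,n)=(1,-2) → π∥ = 1-2·τ ≈ -2.236068, π⊥ = 1-2·τ' ≈ 2.236068 ∉ [0.7, 1.3) ⇒ out
candidate 5: (m,n)=(-5,-8) → π∥ = -5-8·τ ≈ -17.944272, π⊥ = -5-8·τ' ≈ -0.055728 ∉ [0.7, 1.3) ⇒ out
candidate 6: (m,n)=(-4,-11) → π∥ = -4-11·τ ≈ -21.798374, π⊥ = -4-11·τ' ≈ 2.798374 ∉ [0.7, 1.3) ⇒ out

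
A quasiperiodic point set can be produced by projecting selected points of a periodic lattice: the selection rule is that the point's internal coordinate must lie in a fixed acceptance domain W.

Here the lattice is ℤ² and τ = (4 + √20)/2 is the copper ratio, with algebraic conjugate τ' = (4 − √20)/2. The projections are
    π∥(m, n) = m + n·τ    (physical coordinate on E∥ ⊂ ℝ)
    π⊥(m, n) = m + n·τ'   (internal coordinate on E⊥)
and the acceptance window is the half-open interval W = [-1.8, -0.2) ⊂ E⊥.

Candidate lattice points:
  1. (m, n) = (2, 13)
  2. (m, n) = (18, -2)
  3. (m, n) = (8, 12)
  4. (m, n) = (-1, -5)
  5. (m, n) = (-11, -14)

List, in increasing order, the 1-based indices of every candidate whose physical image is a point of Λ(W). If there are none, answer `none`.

1

Compute τ' = (4−√20)/2 = -0.23607, so π⊥(m,n) = m -0.23607·n.
candidate 1: (m,n)=(2,13) → π∥ = 2+13·τ ≈ 57.06888, π⊥ = 2+13·τ' ≈ -1.06888 ∈ [-1.8, -0.2) ⇒ IN Λ
candidate 2: (m,n)=(18,-2) → π∥ = 18-2·τ ≈ 9.52786, π⊥ = 18-2·τ' ≈ 18.47214 ∉ [-1.8, -0.2) ⇒ out
candidate 3: (m,n)=(8,12) → π∥ = 8+12·τ ≈ 58.83282, π⊥ = 8+12·τ' ≈ 5.16718 ∉ [-1.8, -0.2) ⇒ out
candidate 4: (m,n)=(-1,-5) → π∥ = -1-5·τ ≈ -22.18034, π⊥ = -1-5·τ' ≈ 0.18034 ∉ [-1.8, -0.2) ⇒ out
candidate 5: (m,n)=(-11,-14) → π∥ = -11-14·τ ≈ -70.30495, π⊥ = -11-14·τ' ≈ -7.69505 ∉ [-1.8, -0.2) ⇒ out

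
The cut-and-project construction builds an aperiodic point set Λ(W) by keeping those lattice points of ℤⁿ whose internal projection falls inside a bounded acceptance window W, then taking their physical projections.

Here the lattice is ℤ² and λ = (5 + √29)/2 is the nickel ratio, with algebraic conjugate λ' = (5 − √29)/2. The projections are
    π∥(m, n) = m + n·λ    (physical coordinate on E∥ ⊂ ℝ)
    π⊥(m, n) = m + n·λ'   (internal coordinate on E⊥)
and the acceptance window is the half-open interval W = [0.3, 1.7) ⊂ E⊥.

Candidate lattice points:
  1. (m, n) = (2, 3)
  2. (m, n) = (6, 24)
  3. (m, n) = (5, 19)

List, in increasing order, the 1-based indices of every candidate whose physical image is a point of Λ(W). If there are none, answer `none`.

1, 2, 3

Numerically λ ≈ 5.19258 and λ' = −1/λ ≈ -0.19258.
candidate 1: (m,n)=(2,3) → π∥ = 2+3·λ ≈ 17.57775, π⊥ = 2+3·λ' ≈ 1.42225 ∈ [0.3, 1.7) ⇒ IN Λ
candidate 2: (m,n)=(6,24) → π∥ = 6+24·λ ≈ 130.62198, π⊥ = 6+24·λ' ≈ 1.37802 ∈ [0.3, 1.7) ⇒ IN Λ
candidate 3: (m,n)=(5,19) → π∥ = 5+19·λ ≈ 103.65907, π⊥ = 5+19·λ' ≈ 1.34093 ∈ [0.3, 1.7) ⇒ IN Λ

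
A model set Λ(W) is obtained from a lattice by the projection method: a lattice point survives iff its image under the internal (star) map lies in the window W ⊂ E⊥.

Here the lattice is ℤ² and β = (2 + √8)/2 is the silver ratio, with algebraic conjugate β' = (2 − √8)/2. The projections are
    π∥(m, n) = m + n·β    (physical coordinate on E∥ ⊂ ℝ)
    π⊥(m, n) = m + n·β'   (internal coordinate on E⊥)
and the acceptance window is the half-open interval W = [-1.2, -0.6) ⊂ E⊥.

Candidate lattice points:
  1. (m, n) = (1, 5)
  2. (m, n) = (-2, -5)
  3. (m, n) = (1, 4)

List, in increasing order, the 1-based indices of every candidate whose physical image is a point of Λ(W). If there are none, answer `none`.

β' = (2−√8)/2 ≈ -0.41421.
#1 (1,5): internal coord 1 + (5)·β' = -1.07107; -1.07107 ∈ [-1.2, -0.6) → IN Λ
#2 (-2,-5): internal coord -2 + (-5)·β' = +0.07107; +0.07107 ∉ [-1.2, -0.6) → out
#3 (1,4): internal coord 1 + (4)·β' = -0.65685; -0.65685 ∈ [-1.2, -0.6) → IN Λ

1, 3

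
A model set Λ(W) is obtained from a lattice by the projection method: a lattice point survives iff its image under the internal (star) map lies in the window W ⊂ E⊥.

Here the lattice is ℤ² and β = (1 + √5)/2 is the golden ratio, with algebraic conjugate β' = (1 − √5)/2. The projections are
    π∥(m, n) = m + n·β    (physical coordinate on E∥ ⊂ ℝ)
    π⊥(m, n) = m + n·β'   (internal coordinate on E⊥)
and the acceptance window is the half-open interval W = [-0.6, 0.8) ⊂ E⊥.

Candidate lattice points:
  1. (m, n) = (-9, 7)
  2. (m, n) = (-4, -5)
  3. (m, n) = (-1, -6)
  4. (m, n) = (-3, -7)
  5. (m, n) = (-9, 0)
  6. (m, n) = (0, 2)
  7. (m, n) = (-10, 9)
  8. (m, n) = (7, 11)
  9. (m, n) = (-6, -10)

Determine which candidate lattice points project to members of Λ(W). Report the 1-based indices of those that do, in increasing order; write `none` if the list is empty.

β' = (1−√5)/2 ≈ -0.6180.
#1 (-9,7): internal coord -9 + (7)·β' = -13.3262; -13.3262 ∉ [-0.6, 0.8) → out
#2 (-4,-5): internal coord -4 + (-5)·β' = -0.9098; -0.9098 ∉ [-0.6, 0.8) → out
#3 (-1,-6): internal coord -1 + (-6)·β' = +2.7082; +2.7082 ∉ [-0.6, 0.8) → out
#4 (-3,-7): internal coord -3 + (-7)·β' = +1.3262; +1.3262 ∉ [-0.6, 0.8) → out
#5 (-9,0): internal coord -9 + (0)·β' = -9.0000; -9.0000 ∉ [-0.6, 0.8) → out
#6 (0,2): internal coord 0 + (2)·β' = -1.2361; -1.2361 ∉ [-0.6, 0.8) → out
#7 (-10,9): internal coord -10 + (9)·β' = -15.5623; -15.5623 ∉ [-0.6, 0.8) → out
#8 (7,11): internal coord 7 + (11)·β' = +0.2016; +0.2016 ∈ [-0.6, 0.8) → IN Λ
#9 (-6,-10): internal coord -6 + (-10)·β' = +0.1803; +0.1803 ∈ [-0.6, 0.8) → IN Λ

8, 9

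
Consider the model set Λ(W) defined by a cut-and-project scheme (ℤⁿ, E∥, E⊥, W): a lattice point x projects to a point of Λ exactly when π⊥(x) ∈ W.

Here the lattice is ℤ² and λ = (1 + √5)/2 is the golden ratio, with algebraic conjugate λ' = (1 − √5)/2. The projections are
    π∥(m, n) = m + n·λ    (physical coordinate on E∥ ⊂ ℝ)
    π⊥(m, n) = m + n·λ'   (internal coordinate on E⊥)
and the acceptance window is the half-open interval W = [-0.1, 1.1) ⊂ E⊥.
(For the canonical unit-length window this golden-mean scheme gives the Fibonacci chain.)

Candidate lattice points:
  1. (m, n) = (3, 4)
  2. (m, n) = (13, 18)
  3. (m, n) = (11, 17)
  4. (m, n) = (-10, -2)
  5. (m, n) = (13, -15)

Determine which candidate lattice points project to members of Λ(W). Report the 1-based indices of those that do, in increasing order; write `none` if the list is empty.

λ' = (1−√5)/2 ≈ -0.61803.
[1] lift (3,4): star map gives 0.52786; window check -0.1 ≤ 0.52786 < 1.1 is true → IN Λ
[2] lift (13,18): star map gives 1.87539; window check -0.1 ≤ 1.87539 < 1.1 is false → out
[3] lift (11,17): star map gives 0.49342; window check -0.1 ≤ 0.49342 < 1.1 is true → IN Λ
[4] lift (-10,-2): star map gives -8.76393; window check -0.1 ≤ -8.76393 < 1.1 is false → out
[5] lift (13,-15): star map gives 22.27051; window check -0.1 ≤ 22.27051 < 1.1 is false → out

1, 3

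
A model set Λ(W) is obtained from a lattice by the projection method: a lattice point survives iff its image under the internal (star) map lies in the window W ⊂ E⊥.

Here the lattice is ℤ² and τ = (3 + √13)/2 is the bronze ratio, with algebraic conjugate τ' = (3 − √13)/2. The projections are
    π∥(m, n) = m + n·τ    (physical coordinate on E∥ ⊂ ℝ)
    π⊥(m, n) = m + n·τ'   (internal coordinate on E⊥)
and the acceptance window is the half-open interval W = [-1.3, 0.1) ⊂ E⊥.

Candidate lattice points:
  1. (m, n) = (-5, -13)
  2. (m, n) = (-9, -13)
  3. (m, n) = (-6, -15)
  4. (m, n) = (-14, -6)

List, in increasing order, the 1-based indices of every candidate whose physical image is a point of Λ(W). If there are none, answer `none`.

1

Numerically τ ≈ 3.30278 and τ' = −1/τ ≈ -0.30278.
#1 (-5,-13): internal coord -5 + (-13)·τ' = -1.06392; -1.06392 ∈ [-1.3, 0.1) → IN Λ
#2 (-9,-13): internal coord -9 + (-13)·τ' = -5.06392; -5.06392 ∉ [-1.3, 0.1) → out
#3 (-6,-15): internal coord -6 + (-15)·τ' = -1.45837; -1.45837 ∉ [-1.3, 0.1) → out
#4 (-14,-6): internal coord -14 + (-6)·τ' = -12.18335; -12.18335 ∉ [-1.3, 0.1) → out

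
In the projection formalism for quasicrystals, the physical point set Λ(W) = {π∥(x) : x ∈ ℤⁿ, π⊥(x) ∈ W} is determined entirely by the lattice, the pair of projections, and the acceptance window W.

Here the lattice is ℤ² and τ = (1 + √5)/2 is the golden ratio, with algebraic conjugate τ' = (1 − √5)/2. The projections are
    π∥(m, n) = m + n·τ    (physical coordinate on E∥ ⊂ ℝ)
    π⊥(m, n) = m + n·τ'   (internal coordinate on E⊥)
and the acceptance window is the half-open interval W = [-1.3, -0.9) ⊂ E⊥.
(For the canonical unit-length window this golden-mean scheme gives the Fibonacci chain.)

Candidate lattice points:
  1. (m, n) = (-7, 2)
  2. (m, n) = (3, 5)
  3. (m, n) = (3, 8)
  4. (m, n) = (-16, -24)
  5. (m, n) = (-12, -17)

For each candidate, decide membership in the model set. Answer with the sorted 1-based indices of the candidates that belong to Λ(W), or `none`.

τ' = (1−√5)/2 ≈ -0.61803.
[1] lift (-7,2): star map gives -8.23607; window check -1.3 ≤ -8.23607 < -0.9 is false → out
[2] lift (3,5): star map gives -0.09017; window check -1.3 ≤ -0.09017 < -0.9 is false → out
[3] lift (3,8): star map gives -1.94427; window check -1.3 ≤ -1.94427 < -0.9 is false → out
[4] lift (-16,-24): star map gives -1.16718; window check -1.3 ≤ -1.16718 < -0.9 is true → IN Λ
[5] lift (-12,-17): star map gives -1.49342; window check -1.3 ≤ -1.49342 < -0.9 is false → out

4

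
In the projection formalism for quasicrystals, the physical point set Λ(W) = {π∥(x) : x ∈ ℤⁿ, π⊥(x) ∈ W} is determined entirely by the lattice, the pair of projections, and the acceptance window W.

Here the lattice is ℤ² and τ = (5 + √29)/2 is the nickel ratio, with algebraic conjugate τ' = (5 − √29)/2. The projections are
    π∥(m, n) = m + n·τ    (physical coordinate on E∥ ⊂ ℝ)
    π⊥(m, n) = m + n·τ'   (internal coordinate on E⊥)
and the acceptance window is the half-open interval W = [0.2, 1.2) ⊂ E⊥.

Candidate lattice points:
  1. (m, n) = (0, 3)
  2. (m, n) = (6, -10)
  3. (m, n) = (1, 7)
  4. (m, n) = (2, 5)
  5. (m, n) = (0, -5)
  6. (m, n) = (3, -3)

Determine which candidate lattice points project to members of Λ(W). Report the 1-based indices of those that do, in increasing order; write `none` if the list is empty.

4, 5

Compute τ' = (5−√29)/2 = -0.192582, so π⊥(m,n) = m -0.192582·n.
candidate 1: (m,n)=(0,3) → π∥ = 0+3·τ ≈ 15.577747, π⊥ = 0+3·τ' ≈ -0.577747 ∉ [0.2, 1.2) ⇒ out
candidate 2: (m,n)=(6,-10) → π∥ = 6-10·τ ≈ -45.925824, π⊥ = 6-10·τ' ≈ 7.925824 ∉ [0.2, 1.2) ⇒ out
candidate 3: (m,n)=(1,7) → π∥ = 1+7·τ ≈ 37.348077, π⊥ = 1+7·τ' ≈ -0.348077 ∉ [0.2, 1.2) ⇒ out
candidate 4: (m,n)=(2,5) → π∥ = 2+5·τ ≈ 27.962912, π⊥ = 2+5·τ' ≈ 1.037088 ∈ [0.2, 1.2) ⇒ IN Λ
candidate 5: (m,n)=(0,-5) → π∥ = 0-5·τ ≈ -25.962912, π⊥ = 0-5·τ' ≈ 0.962912 ∈ [0.2, 1.2) ⇒ IN Λ
candidate 6: (m,n)=(3,-3) → π∥ = 3-3·τ ≈ -12.577747, π⊥ = 3-3·τ' ≈ 3.577747 ∉ [0.2, 1.2) ⇒ out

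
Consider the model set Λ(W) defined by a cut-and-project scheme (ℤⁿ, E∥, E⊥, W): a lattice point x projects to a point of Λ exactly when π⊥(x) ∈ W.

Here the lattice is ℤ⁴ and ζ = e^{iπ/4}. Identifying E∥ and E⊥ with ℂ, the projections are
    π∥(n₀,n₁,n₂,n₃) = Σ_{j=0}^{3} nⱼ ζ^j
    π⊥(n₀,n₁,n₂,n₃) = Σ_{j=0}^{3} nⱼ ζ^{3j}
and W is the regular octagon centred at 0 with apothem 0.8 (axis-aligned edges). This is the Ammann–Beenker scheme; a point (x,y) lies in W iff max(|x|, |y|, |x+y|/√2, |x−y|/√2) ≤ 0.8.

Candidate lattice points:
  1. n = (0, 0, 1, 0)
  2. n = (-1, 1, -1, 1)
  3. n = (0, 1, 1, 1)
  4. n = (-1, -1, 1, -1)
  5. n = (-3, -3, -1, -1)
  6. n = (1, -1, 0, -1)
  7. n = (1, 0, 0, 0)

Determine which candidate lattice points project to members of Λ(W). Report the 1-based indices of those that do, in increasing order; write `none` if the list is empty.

With ζ = e^{iπ/4} the internal vectors are ζ^0,ζ^3,ζ^6,ζ^9.
candidate 1: n = (0, 0, 1, 0) → π⊥ ≈ (+0.00000, -1.00000); max(|x|,|y|,|x±y|/√2) = 1.00000 > 0.8 ⇒ ∉ W
candidate 2: n = (-1, 1, -1, 1) → π⊥ ≈ (-1.00000, +2.41421); max(|x|,|y|,|x±y|/√2) = 2.41421 > 0.8 ⇒ ∉ W
candidate 3: n = (0, 1, 1, 1) → π⊥ ≈ (+0.00000, +0.41421); max(|x|,|y|,|x±y|/√2) = 0.41421 ≤ 0.8 ⇒ ∈ W
candidate 4: n = (-1, -1, 1, -1) → π⊥ ≈ (-1.00000, -2.41421); max(|x|,|y|,|x±y|/√2) = 2.41421 > 0.8 ⇒ ∉ W
candidate 5: n = (-3, -3, -1, -1) → π⊥ ≈ (-1.58579, -1.82843); max(|x|,|y|,|x±y|/√2) = 2.41421 > 0.8 ⇒ ∉ W
candidate 6: n = (1, -1, 0, -1) → π⊥ ≈ (+1.00000, -1.41421); max(|x|,|y|,|x±y|/√2) = 1.70711 > 0.8 ⇒ ∉ W
candidate 7: n = (1, 0, 0, 0) → π⊥ ≈ (+1.00000, +0.00000); max(|x|,|y|,|x±y|/√2) = 1.00000 > 0.8 ⇒ ∉ W

3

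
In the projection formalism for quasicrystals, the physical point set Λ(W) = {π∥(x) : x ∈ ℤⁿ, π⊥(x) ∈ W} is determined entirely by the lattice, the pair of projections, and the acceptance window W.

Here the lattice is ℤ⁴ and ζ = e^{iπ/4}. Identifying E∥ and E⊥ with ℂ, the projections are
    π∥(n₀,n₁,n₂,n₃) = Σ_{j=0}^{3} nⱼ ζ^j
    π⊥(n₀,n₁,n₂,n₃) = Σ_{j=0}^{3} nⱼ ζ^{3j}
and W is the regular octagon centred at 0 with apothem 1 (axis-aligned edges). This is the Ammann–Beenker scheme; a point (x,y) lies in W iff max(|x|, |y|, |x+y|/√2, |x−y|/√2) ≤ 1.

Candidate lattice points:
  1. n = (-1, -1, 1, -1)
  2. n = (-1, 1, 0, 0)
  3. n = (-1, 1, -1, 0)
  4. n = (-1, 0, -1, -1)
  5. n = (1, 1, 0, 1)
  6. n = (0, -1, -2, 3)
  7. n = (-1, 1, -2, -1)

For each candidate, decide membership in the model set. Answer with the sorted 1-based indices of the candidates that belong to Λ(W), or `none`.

none

Internal map: ζ^{3j} for j=0..3 gives (1,0), (−√2/2,√2/2), (0,−1), (√2/2,√2/2).
#1 (-1, -1, 1, -1): internal (-1.000000, -2.414214); octagon support 2.414214 vs apothem 1 → ∉ W
#2 (-1, 1, 0, 0): internal (-1.707107, 0.707107); octagon support 1.707107 vs apothem 1 → ∉ W
#3 (-1, 1, -1, 0): internal (-1.707107, 1.707107); octagon support 2.414214 vs apothem 1 → ∉ W
#4 (-1, 0, -1, -1): internal (-1.707107, 0.292893); octagon support 1.707107 vs apothem 1 → ∉ W
#5 (1, 1, 0, 1): internal (1.000000, 1.414214); octagon support 1.707107 vs apothem 1 → ∉ W
#6 (0, -1, -2, 3): internal (2.828427, 3.414214); octagon support 4.414214 vs apothem 1 → ∉ W
#7 (-1, 1, -2, -1): internal (-2.414214, 2.000000); octagon support 3.121320 vs apothem 1 → ∉ W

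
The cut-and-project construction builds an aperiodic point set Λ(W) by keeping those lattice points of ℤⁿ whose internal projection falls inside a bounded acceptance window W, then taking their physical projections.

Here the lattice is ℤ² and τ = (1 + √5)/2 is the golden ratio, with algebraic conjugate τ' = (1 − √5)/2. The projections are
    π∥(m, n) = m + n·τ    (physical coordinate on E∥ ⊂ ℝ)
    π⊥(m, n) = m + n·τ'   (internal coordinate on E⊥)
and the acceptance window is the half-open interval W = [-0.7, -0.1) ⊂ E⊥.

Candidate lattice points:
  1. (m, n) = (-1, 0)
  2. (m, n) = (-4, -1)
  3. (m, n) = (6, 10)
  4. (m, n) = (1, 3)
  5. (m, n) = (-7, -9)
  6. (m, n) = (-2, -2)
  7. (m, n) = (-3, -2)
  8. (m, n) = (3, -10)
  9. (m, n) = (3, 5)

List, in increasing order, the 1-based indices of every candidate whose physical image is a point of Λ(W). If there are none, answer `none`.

3

Compute τ' = (1−√5)/2 = -0.618034, so π⊥(m,n) = m -0.618034·n.
candidate 1: (m,n)=(-1,0) → π∥ = -1+0·τ ≈ -1.000000, π⊥ = -1+0·τ' ≈ -1.000000 ∉ [-0.7, -0.1) ⇒ out
candidate 2: (m,n)=(-4,-1) → π∥ = -4-1·τ ≈ -5.618034, π⊥ = -4-1·τ' ≈ -3.381966 ∉ [-0.7, -0.1) ⇒ out
candidate 3: (m,n)=(6,10) → π∥ = 6+10·τ ≈ 22.180340, π⊥ = 6+10·τ' ≈ -0.180340 ∈ [-0.7, -0.1) ⇒ IN Λ
candidate 4: (m,n)=(1,3) → π∥ = 1+3·τ ≈ 5.854102, π⊥ = 1+3·τ' ≈ -0.854102 ∉ [-0.7, -0.1) ⇒ out
candidate 5: (m,n)=(-7,-9) → π∥ = -7-9·τ ≈ -21.562306, π⊥ = -7-9·τ' ≈ -1.437694 ∉ [-0.7, -0.1) ⇒ out
candidate 6: (m,n)=(-2,-2) → π∥ = -2-2·τ ≈ -5.236068, π⊥ = -2-2·τ' ≈ -0.763932 ∉ [-0.7, -0.1) ⇒ out
candidate 7: (m,n)=(-3,-2) → π∥ = -3-2·τ ≈ -6.236068, π⊥ = -3-2·τ' ≈ -1.763932 ∉ [-0.7, -0.1) ⇒ out
candidate 8: (m,n)=(3,-10) → π∥ = 3-10·τ ≈ -13.180340, π⊥ = 3-10·τ' ≈ 9.180340 ∉ [-0.7, -0.1) ⇒ out
candidate 9: (m,n)=(3,5) → π∥ = 3+5·τ ≈ 11.090170, π⊥ = 3+5·τ' ≈ -0.090170 ∉ [-0.7, -0.1) ⇒ out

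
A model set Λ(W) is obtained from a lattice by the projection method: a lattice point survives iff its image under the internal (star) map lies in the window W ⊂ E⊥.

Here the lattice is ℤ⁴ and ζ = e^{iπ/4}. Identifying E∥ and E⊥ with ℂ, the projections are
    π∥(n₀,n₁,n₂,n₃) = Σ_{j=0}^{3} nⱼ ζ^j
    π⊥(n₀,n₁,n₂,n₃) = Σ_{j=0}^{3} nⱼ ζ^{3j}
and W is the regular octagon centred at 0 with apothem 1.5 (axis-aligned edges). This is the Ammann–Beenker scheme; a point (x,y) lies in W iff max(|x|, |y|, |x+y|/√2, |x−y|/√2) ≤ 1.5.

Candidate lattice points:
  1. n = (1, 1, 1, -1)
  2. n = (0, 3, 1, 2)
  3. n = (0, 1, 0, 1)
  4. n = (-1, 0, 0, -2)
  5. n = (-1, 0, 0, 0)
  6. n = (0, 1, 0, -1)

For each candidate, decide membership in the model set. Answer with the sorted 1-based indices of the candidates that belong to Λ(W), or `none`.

1, 3, 5, 6

π⊥(n) = n₀ + n₁ζ³ + n₂ζ⁶ + n₃ζ⁹ where ζ = e^{iπ/4}.
candidate 1: n = (1, 1, 1, -1) → π⊥ ≈ (-0.414214, -1.000000); max(|x|,|y|,|x±y|/√2) = 1.000000 ≤ 1.5 ⇒ ∈ W
candidate 2: n = (0, 3, 1, 2) → π⊥ ≈ (-0.707107, +2.535534); max(|x|,|y|,|x±y|/√2) = 2.535534 > 1.5 ⇒ ∉ W
candidate 3: n = (0, 1, 0, 1) → π⊥ ≈ (+0.000000, +1.414214); max(|x|,|y|,|x±y|/√2) = 1.414214 ≤ 1.5 ⇒ ∈ W
candidate 4: n = (-1, 0, 0, -2) → π⊥ ≈ (-2.414214, -1.414214); max(|x|,|y|,|x±y|/√2) = 2.707107 > 1.5 ⇒ ∉ W
candidate 5: n = (-1, 0, 0, 0) → π⊥ ≈ (-1.000000, +0.000000); max(|x|,|y|,|x±y|/√2) = 1.000000 ≤ 1.5 ⇒ ∈ W
candidate 6: n = (0, 1, 0, -1) → π⊥ ≈ (-1.414214, +0.000000); max(|x|,|y|,|x±y|/√2) = 1.414214 ≤ 1.5 ⇒ ∈ W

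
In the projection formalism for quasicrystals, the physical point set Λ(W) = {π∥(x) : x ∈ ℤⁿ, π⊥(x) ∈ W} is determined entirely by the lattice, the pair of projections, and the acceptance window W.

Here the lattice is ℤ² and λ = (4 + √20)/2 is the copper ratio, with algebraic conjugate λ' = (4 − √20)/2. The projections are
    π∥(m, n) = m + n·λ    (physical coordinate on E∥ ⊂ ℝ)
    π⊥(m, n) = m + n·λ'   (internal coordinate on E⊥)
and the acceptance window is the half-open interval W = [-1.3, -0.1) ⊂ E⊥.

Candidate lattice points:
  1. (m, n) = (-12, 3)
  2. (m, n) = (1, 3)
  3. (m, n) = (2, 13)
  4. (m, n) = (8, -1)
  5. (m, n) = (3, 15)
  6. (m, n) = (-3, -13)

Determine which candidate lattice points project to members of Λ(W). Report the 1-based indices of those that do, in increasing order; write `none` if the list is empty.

3, 5

Compute λ' = (4−√20)/2 = -0.23607, so π⊥(m,n) = m -0.23607·n.
#1 (-12,3): internal coord -12 + (3)·λ' = -12.70820; -12.70820 ∉ [-1.3, -0.1) → out
#2 (1,3): internal coord 1 + (3)·λ' = +0.29180; +0.29180 ∉ [-1.3, -0.1) → out
#3 (2,13): internal coord 2 + (13)·λ' = -1.06888; -1.06888 ∈ [-1.3, -0.1) → IN Λ
#4 (8,-1): internal coord 8 + (-1)·λ' = +8.23607; +8.23607 ∉ [-1.3, -0.1) → out
#5 (3,15): internal coord 3 + (15)·λ' = -0.54102; -0.54102 ∈ [-1.3, -0.1) → IN Λ
#6 (-3,-13): internal coord -3 + (-13)·λ' = +0.06888; +0.06888 ∉ [-1.3, -0.1) → out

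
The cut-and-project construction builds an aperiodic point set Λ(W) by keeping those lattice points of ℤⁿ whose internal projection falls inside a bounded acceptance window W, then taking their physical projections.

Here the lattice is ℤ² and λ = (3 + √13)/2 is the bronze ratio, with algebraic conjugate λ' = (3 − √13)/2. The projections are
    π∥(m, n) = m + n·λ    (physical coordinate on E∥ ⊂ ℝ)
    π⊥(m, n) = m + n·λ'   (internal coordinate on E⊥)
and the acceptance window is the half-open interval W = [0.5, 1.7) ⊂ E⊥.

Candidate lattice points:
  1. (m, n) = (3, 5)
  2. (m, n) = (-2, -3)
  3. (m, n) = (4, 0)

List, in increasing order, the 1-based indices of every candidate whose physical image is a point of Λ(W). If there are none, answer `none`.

1

Compute λ' = (3−√13)/2 = -0.302776, so π⊥(m,n) = m -0.302776·n.
candidate 1: (m,n)=(3,5) → π∥ = 3+5·λ ≈ 19.513878, π⊥ = 3+5·λ' ≈ 1.486122 ∈ [0.5, 1.7) ⇒ IN Λ
candidate 2: (m,n)=(-2,-3) → π∥ = -2-3·λ ≈ -11.908327, π⊥ = -2-3·λ' ≈ -1.091673 ∉ [0.5, 1.7) ⇒ out
candidate 3: (m,n)=(4,0) → π∥ = 4+0·λ ≈ 4.000000, π⊥ = 4+0·λ' ≈ 4.000000 ∉ [0.5, 1.7) ⇒ out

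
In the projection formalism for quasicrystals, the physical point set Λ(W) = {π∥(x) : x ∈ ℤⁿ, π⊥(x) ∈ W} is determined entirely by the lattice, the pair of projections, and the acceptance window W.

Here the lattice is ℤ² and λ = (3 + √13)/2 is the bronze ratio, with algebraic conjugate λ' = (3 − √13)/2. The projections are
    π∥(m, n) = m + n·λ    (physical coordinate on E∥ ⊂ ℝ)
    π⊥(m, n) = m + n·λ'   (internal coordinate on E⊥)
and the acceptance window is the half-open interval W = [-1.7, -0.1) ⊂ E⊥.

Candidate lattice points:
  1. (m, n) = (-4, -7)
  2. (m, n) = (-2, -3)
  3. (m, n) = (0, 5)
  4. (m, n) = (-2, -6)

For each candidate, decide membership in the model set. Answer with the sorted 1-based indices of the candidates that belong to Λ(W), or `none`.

2, 3, 4

Compute λ' = (3−√13)/2 = -0.3028, so π⊥(m,n) = m -0.3028·n.
[1] lift (-4,-7): star map gives -1.8806; window check -1.7 ≤ -1.8806 < -0.1 is false → out
[2] lift (-2,-3): star map gives -1.0917; window check -1.7 ≤ -1.0917 < -0.1 is true → IN Λ
[3] lift (0,5): star map gives -1.5139; window check -1.7 ≤ -1.5139 < -0.1 is true → IN Λ
[4] lift (-2,-6): star map gives -0.1833; window check -1.7 ≤ -0.1833 < -0.1 is true → IN Λ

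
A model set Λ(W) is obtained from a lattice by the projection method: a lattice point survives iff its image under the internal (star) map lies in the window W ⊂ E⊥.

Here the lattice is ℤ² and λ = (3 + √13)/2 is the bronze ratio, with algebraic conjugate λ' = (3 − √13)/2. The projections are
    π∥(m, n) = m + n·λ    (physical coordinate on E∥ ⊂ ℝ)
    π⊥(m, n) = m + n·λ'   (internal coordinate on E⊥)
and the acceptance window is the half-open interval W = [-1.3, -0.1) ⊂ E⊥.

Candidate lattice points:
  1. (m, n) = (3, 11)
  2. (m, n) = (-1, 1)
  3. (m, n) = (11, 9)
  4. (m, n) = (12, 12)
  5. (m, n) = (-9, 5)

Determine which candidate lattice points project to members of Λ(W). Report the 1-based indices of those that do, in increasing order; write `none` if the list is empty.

Compute λ' = (3−√13)/2 = -0.302776, so π⊥(m,n) = m -0.302776·n.
#1 (3,11): internal coord 3 + (11)·λ' = -0.330532; -0.330532 ∈ [-1.3, -0.1) → IN Λ
#2 (-1,1): internal coord -1 + (1)·λ' = -1.302776; -1.302776 ∉ [-1.3, -0.1) → out
#3 (11,9): internal coord 11 + (9)·λ' = +8.275019; +8.275019 ∉ [-1.3, -0.1) → out
#4 (12,12): internal coord 12 + (12)·λ' = +8.366692; +8.366692 ∉ [-1.3, -0.1) → out
#5 (-9,5): internal coord -9 + (5)·λ' = -10.513878; -10.513878 ∉ [-1.3, -0.1) → out

1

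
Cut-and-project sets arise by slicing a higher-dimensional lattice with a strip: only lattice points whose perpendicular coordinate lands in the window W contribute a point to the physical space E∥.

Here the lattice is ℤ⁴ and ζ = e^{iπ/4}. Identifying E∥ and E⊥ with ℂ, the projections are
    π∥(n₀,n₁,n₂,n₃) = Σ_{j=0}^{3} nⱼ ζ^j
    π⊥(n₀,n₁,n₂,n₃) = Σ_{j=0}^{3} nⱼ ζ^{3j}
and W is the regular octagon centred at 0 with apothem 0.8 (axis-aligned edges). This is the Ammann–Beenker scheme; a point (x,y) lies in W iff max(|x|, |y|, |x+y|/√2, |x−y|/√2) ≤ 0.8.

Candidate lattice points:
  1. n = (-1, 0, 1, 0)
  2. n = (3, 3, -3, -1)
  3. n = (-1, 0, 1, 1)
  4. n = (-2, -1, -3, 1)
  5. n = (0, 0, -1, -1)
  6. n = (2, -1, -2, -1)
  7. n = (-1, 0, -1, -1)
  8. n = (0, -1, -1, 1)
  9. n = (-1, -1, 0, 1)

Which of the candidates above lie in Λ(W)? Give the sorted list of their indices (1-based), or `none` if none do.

Internal map: ζ^{3j} for j=0..3 gives (1,0), (−√2/2,√2/2), (0,−1), (√2/2,√2/2).
#1 (-1, 0, 1, 0): internal (-1.00000, -1.00000); octagon support 1.41421 vs apothem 0.8 → ∉ W
#2 (3, 3, -3, -1): internal (0.17157, 4.41421); octagon support 4.41421 vs apothem 0.8 → ∉ W
#3 (-1, 0, 1, 1): internal (-0.29289, -0.29289); octagon support 0.41421 vs apothem 0.8 → ∈ W
#4 (-2, -1, -3, 1): internal (-0.58579, 3.00000); octagon support 3.00000 vs apothem 0.8 → ∉ W
#5 (0, 0, -1, -1): internal (-0.70711, 0.29289); octagon support 0.70711 vs apothem 0.8 → ∈ W
#6 (2, -1, -2, -1): internal (2.00000, 0.58579); octagon support 2.00000 vs apothem 0.8 → ∉ W
#7 (-1, 0, -1, -1): internal (-1.70711, 0.29289); octagon support 1.70711 vs apothem 0.8 → ∉ W
#8 (0, -1, -1, 1): internal (1.41421, 1.00000); octagon support 1.70711 vs apothem 0.8 → ∉ W
#9 (-1, -1, 0, 1): internal (0.41421, 0.00000); octagon support 0.41421 vs apothem 0.8 → ∈ W

3, 5, 9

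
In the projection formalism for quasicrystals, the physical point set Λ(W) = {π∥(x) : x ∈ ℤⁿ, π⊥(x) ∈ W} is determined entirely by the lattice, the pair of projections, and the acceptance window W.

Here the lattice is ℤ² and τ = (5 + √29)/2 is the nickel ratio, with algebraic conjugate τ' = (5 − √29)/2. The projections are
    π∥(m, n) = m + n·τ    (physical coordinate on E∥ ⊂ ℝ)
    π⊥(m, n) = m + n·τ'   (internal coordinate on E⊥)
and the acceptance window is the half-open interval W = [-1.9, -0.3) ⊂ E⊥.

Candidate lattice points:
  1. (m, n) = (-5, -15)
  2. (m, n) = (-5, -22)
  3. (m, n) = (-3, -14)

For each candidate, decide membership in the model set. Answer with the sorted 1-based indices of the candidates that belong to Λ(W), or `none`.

τ' = (5−√29)/2 ≈ -0.192582.
[1] lift (-5,-15): star map gives -2.111264; window check -1.9 ≤ -2.111264 < -0.3 is false → out
[2] lift (-5,-22): star map gives -0.763187; window check -1.9 ≤ -0.763187 < -0.3 is true → IN Λ
[3] lift (-3,-14): star map gives -0.303846; window check -1.9 ≤ -0.303846 < -0.3 is true → IN Λ

2, 3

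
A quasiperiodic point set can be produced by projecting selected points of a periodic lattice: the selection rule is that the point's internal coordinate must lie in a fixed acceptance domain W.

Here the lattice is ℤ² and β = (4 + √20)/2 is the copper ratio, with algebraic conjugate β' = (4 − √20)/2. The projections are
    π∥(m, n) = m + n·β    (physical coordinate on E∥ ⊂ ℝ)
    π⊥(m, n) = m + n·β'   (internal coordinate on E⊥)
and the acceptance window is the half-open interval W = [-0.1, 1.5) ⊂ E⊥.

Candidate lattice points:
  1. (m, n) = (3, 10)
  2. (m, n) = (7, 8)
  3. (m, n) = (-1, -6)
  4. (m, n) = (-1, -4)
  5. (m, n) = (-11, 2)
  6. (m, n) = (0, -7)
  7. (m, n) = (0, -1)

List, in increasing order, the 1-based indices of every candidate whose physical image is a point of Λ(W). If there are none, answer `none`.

Compute β' = (4−√20)/2 = -0.2361, so π⊥(m,n) = m -0.2361·n.
#1 (3,10): internal coord 3 + (10)·β' = +0.6393; +0.6393 ∈ [-0.1, 1.5) → IN Λ
#2 (7,8): internal coord 7 + (8)·β' = +5.1115; +5.1115 ∉ [-0.1, 1.5) → out
#3 (-1,-6): internal coord -1 + (-6)·β' = +0.4164; +0.4164 ∈ [-0.1, 1.5) → IN Λ
#4 (-1,-4): internal coord -1 + (-4)·β' = -0.0557; -0.0557 ∈ [-0.1, 1.5) → IN Λ
#5 (-11,2): internal coord -11 + (2)·β' = -11.4721; -11.4721 ∉ [-0.1, 1.5) → out
#6 (0,-7): internal coord 0 + (-7)·β' = +1.6525; +1.6525 ∉ [-0.1, 1.5) → out
#7 (0,-1): internal coord 0 + (-1)·β' = +0.2361; +0.2361 ∈ [-0.1, 1.5) → IN Λ

1, 3, 4, 7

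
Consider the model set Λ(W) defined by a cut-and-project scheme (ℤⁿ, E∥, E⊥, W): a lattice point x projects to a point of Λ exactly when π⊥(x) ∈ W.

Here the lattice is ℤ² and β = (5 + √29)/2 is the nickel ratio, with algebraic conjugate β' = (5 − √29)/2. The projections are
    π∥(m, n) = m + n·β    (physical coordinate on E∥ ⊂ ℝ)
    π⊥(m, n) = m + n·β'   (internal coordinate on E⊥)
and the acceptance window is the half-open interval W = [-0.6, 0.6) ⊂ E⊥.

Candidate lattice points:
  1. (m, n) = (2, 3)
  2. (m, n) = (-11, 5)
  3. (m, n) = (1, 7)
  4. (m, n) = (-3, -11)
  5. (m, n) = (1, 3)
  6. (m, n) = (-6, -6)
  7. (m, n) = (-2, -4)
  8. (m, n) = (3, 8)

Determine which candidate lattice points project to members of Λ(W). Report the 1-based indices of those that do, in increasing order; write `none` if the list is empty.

3, 5

β' = (5−√29)/2 ≈ -0.1926.
candidate 1: (m,n)=(2,3) → π∥ = 2+3·β ≈ 17.5777, π⊥ = 2+3·β' ≈ 1.4223 ∉ [-0.6, 0.6) ⇒ out
candidate 2: (m,n)=(-11,5) → π∥ = -11+5·β ≈ 14.9629, π⊥ = -11+5·β' ≈ -11.9629 ∉ [-0.6, 0.6) ⇒ out
candidate 3: (m,n)=(1,7) → π∥ = 1+7·β ≈ 37.3481, π⊥ = 1+7·β' ≈ -0.3481 ∈ [-0.6, 0.6) ⇒ IN Λ
candidate 4: (m,n)=(-3,-11) → π∥ = -3-11·β ≈ -60.1184, π⊥ = -3-11·β' ≈ -0.8816 ∉ [-0.6, 0.6) ⇒ out
candidate 5: (m,n)=(1,3) → π∥ = 1+3·β ≈ 16.5777, π⊥ = 1+3·β' ≈ 0.4223 ∈ [-0.6, 0.6) ⇒ IN Λ
candidate 6: (m,n)=(-6,-6) → π∥ = -6-6·β ≈ -37.1555, π⊥ = -6-6·β' ≈ -4.8445 ∉ [-0.6, 0.6) ⇒ out
candidate 7: (m,n)=(-2,-4) → π∥ = -2-4·β ≈ -22.7703, π⊥ = -2-4·β' ≈ -1.2297 ∉ [-0.6, 0.6) ⇒ out
candidate 8: (m,n)=(3,8) → π∥ = 3+8·β ≈ 44.5407, π⊥ = 3+8·β' ≈ 1.4593 ∉ [-0.6, 0.6) ⇒ out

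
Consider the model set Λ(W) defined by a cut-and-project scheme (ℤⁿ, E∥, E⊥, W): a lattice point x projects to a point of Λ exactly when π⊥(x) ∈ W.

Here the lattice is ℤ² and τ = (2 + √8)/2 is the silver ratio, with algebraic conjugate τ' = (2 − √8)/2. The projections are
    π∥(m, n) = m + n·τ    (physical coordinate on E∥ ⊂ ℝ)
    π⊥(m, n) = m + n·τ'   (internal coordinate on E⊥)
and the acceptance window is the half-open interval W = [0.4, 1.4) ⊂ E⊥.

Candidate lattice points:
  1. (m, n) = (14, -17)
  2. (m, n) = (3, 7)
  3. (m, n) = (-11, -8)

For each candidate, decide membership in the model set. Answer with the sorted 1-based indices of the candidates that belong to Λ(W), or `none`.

none

Numerically τ ≈ 2.414214 and τ' = −1/τ ≈ -0.414214.
#1 (14,-17): internal coord 14 + (-17)·τ' = +21.041631; +21.041631 ∉ [0.4, 1.4) → out
#2 (3,7): internal coord 3 + (7)·τ' = +0.100505; +0.100505 ∉ [0.4, 1.4) → out
#3 (-11,-8): internal coord -11 + (-8)·τ' = -7.686292; -7.686292 ∉ [0.4, 1.4) → out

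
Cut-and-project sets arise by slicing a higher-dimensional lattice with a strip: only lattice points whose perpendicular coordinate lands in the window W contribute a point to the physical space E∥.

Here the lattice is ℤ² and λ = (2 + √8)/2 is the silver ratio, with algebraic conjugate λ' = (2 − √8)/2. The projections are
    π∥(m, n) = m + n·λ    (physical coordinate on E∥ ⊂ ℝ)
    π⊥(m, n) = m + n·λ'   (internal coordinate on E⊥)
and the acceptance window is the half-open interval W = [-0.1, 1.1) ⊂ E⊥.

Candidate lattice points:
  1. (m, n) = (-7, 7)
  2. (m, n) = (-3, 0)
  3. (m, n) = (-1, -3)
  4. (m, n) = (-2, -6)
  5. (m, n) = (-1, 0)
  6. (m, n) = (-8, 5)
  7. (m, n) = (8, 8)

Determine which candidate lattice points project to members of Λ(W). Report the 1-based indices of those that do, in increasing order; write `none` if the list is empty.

Numerically λ ≈ 2.414214 and λ' = −1/λ ≈ -0.414214.
candidate 1: (m,n)=(-7,7) → π∥ = -7+7·λ ≈ 9.899495, π⊥ = -7+7·λ' ≈ -9.899495 ∉ [-0.1, 1.1) ⇒ out
candidate 2: (m,n)=(-3,0) → π∥ = -3+0·λ ≈ -3.000000, π⊥ = -3+0·λ' ≈ -3.000000 ∉ [-0.1, 1.1) ⇒ out
candidate 3: (m,n)=(-1,-3) → π∥ = -1-3·λ ≈ -8.242641, π⊥ = -1-3·λ' ≈ 0.242641 ∈ [-0.1, 1.1) ⇒ IN Λ
candidate 4: (m,n)=(-2,-6) → π∥ = -2-6·λ ≈ -16.485281, π⊥ = -2-6·λ' ≈ 0.485281 ∈ [-0.1, 1.1) ⇒ IN Λ
candidate 5: (m,n)=(-1,0) → π∥ = -1+0·λ ≈ -1.000000, π⊥ = -1+0·λ' ≈ -1.000000 ∉ [-0.1, 1.1) ⇒ out
candidate 6: (m,n)=(-8,5) → π∥ = -8+5·λ ≈ 4.071068, π⊥ = -8+5·λ' ≈ -10.071068 ∉ [-0.1, 1.1) ⇒ out
candidate 7: (m,n)=(8,8) → π∥ = 8+8·λ ≈ 27.313708, π⊥ = 8+8·λ' ≈ 4.686292 ∉ [-0.1, 1.1) ⇒ out

3, 4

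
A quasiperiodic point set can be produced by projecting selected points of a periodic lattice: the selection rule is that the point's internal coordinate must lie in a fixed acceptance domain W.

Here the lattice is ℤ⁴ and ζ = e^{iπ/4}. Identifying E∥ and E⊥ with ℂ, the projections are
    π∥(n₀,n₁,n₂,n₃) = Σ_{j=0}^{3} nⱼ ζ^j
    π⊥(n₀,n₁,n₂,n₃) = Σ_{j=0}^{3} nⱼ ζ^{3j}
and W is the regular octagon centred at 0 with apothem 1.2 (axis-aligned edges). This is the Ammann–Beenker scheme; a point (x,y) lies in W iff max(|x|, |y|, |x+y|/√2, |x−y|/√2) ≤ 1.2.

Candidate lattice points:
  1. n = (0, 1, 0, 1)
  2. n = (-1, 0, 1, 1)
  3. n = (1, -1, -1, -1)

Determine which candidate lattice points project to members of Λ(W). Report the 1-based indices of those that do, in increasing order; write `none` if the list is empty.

π⊥(n) = n₀ + n₁ζ³ + n₂ζ⁶ + n₃ζ⁹ where ζ = e^{iπ/4}.
candidate 1: n = (0, 1, 0, 1) → π⊥ ≈ (+0.0000, +1.4142); max(|x|,|y|,|x±y|/√2) = 1.4142 > 1.2 ⇒ ∉ W
candidate 2: n = (-1, 0, 1, 1) → π⊥ ≈ (-0.2929, -0.2929); max(|x|,|y|,|x±y|/√2) = 0.4142 ≤ 1.2 ⇒ ∈ W
candidate 3: n = (1, -1, -1, -1) → π⊥ ≈ (+1.0000, -0.4142); max(|x|,|y|,|x±y|/√2) = 1.0000 ≤ 1.2 ⇒ ∈ W

2, 3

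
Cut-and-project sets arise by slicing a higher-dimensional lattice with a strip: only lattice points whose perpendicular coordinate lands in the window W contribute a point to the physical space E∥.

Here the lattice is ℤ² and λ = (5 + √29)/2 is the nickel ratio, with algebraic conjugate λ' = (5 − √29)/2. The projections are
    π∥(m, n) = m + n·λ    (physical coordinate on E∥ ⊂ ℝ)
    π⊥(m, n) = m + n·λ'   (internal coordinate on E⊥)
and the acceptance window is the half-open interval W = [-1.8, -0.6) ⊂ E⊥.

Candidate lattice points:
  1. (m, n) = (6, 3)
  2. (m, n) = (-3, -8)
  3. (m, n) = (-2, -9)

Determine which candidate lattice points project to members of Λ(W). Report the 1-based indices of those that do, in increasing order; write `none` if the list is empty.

Compute λ' = (5−√29)/2 = -0.19258, so π⊥(m,n) = m -0.19258·n.
#1 (6,3): internal coord 6 + (3)·λ' = +5.42225; +5.42225 ∉ [-1.8, -0.6) → out
#2 (-3,-8): internal coord -3 + (-8)·λ' = -1.45934; -1.45934 ∈ [-1.8, -0.6) → IN Λ
#3 (-2,-9): internal coord -2 + (-9)·λ' = -0.26676; -0.26676 ∉ [-1.8, -0.6) → out

2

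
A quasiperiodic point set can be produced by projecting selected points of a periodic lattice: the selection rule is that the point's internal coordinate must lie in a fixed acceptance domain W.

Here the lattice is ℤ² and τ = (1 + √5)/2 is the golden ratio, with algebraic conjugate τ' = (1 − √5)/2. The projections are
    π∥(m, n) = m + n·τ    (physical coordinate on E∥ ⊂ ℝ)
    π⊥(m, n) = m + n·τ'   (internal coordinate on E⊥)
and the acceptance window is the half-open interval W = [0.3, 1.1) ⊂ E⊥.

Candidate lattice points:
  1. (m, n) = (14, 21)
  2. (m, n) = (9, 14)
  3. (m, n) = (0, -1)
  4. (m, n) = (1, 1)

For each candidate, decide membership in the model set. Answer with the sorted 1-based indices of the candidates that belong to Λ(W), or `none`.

Numerically τ ≈ 1.618034 and τ' = −1/τ ≈ -0.618034.
#1 (14,21): internal coord 14 + (21)·τ' = +1.021286; +1.021286 ∈ [0.3, 1.1) → IN Λ
#2 (9,14): internal coord 9 + (14)·τ' = +0.347524; +0.347524 ∈ [0.3, 1.1) → IN Λ
#3 (0,-1): internal coord 0 + (-1)·τ' = +0.618034; +0.618034 ∈ [0.3, 1.1) → IN Λ
#4 (1,1): internal coord 1 + (1)·τ' = +0.381966; +0.381966 ∈ [0.3, 1.1) → IN Λ

1, 2, 3, 4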